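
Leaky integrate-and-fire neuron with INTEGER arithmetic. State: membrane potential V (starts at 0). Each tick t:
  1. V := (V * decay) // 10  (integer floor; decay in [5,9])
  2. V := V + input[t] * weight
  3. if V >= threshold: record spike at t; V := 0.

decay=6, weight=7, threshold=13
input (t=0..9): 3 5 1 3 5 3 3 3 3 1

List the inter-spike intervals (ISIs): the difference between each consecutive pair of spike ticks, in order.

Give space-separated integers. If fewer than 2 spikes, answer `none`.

Answer: 1 2 1 1 1 1 1

Derivation:
t=0: input=3 -> V=0 FIRE
t=1: input=5 -> V=0 FIRE
t=2: input=1 -> V=7
t=3: input=3 -> V=0 FIRE
t=4: input=5 -> V=0 FIRE
t=5: input=3 -> V=0 FIRE
t=6: input=3 -> V=0 FIRE
t=7: input=3 -> V=0 FIRE
t=8: input=3 -> V=0 FIRE
t=9: input=1 -> V=7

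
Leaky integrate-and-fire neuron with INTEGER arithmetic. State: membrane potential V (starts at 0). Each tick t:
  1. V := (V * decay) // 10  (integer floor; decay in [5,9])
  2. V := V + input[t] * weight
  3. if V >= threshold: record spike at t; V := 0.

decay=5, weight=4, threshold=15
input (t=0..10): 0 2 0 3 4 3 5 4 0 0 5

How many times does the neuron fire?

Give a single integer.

Answer: 4

Derivation:
t=0: input=0 -> V=0
t=1: input=2 -> V=8
t=2: input=0 -> V=4
t=3: input=3 -> V=14
t=4: input=4 -> V=0 FIRE
t=5: input=3 -> V=12
t=6: input=5 -> V=0 FIRE
t=7: input=4 -> V=0 FIRE
t=8: input=0 -> V=0
t=9: input=0 -> V=0
t=10: input=5 -> V=0 FIRE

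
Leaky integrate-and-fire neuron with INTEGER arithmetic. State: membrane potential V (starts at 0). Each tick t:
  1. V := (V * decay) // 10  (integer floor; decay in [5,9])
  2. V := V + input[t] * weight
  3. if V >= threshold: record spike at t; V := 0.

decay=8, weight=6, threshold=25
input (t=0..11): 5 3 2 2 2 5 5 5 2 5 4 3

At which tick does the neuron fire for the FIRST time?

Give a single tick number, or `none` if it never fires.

Answer: 0

Derivation:
t=0: input=5 -> V=0 FIRE
t=1: input=3 -> V=18
t=2: input=2 -> V=0 FIRE
t=3: input=2 -> V=12
t=4: input=2 -> V=21
t=5: input=5 -> V=0 FIRE
t=6: input=5 -> V=0 FIRE
t=7: input=5 -> V=0 FIRE
t=8: input=2 -> V=12
t=9: input=5 -> V=0 FIRE
t=10: input=4 -> V=24
t=11: input=3 -> V=0 FIRE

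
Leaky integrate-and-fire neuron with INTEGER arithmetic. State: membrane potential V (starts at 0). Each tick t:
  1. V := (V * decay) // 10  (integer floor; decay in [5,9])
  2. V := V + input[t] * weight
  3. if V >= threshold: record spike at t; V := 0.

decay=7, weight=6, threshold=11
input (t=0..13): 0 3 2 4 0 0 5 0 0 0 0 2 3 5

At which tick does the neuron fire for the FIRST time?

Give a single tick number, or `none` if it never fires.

t=0: input=0 -> V=0
t=1: input=3 -> V=0 FIRE
t=2: input=2 -> V=0 FIRE
t=3: input=4 -> V=0 FIRE
t=4: input=0 -> V=0
t=5: input=0 -> V=0
t=6: input=5 -> V=0 FIRE
t=7: input=0 -> V=0
t=8: input=0 -> V=0
t=9: input=0 -> V=0
t=10: input=0 -> V=0
t=11: input=2 -> V=0 FIRE
t=12: input=3 -> V=0 FIRE
t=13: input=5 -> V=0 FIRE

Answer: 1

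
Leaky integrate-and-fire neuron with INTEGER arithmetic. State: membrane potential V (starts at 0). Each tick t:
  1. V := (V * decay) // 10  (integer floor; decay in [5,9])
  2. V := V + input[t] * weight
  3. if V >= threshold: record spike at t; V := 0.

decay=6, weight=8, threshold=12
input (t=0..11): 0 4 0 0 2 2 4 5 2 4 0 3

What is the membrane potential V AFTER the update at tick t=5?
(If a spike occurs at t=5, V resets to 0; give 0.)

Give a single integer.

t=0: input=0 -> V=0
t=1: input=4 -> V=0 FIRE
t=2: input=0 -> V=0
t=3: input=0 -> V=0
t=4: input=2 -> V=0 FIRE
t=5: input=2 -> V=0 FIRE
t=6: input=4 -> V=0 FIRE
t=7: input=5 -> V=0 FIRE
t=8: input=2 -> V=0 FIRE
t=9: input=4 -> V=0 FIRE
t=10: input=0 -> V=0
t=11: input=3 -> V=0 FIRE

Answer: 0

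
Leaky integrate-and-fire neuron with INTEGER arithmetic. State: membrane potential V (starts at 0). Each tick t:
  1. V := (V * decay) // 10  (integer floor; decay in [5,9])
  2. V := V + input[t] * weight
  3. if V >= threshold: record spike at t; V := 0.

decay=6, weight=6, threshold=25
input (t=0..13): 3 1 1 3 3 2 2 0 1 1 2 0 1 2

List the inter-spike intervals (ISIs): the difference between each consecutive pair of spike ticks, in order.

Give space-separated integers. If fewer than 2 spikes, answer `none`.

t=0: input=3 -> V=18
t=1: input=1 -> V=16
t=2: input=1 -> V=15
t=3: input=3 -> V=0 FIRE
t=4: input=3 -> V=18
t=5: input=2 -> V=22
t=6: input=2 -> V=0 FIRE
t=7: input=0 -> V=0
t=8: input=1 -> V=6
t=9: input=1 -> V=9
t=10: input=2 -> V=17
t=11: input=0 -> V=10
t=12: input=1 -> V=12
t=13: input=2 -> V=19

Answer: 3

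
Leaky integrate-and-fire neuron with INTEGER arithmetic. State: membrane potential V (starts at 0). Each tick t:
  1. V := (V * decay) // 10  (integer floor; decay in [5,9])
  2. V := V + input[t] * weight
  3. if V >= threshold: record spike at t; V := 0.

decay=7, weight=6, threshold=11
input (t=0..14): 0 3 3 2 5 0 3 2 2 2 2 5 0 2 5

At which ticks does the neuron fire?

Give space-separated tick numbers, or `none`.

Answer: 1 2 3 4 6 7 8 9 10 11 13 14

Derivation:
t=0: input=0 -> V=0
t=1: input=3 -> V=0 FIRE
t=2: input=3 -> V=0 FIRE
t=3: input=2 -> V=0 FIRE
t=4: input=5 -> V=0 FIRE
t=5: input=0 -> V=0
t=6: input=3 -> V=0 FIRE
t=7: input=2 -> V=0 FIRE
t=8: input=2 -> V=0 FIRE
t=9: input=2 -> V=0 FIRE
t=10: input=2 -> V=0 FIRE
t=11: input=5 -> V=0 FIRE
t=12: input=0 -> V=0
t=13: input=2 -> V=0 FIRE
t=14: input=5 -> V=0 FIRE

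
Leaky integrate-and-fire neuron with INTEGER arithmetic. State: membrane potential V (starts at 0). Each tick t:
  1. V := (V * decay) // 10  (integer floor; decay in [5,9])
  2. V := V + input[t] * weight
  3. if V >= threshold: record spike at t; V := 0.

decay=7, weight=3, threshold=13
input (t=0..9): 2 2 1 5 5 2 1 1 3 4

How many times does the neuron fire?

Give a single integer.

Answer: 3

Derivation:
t=0: input=2 -> V=6
t=1: input=2 -> V=10
t=2: input=1 -> V=10
t=3: input=5 -> V=0 FIRE
t=4: input=5 -> V=0 FIRE
t=5: input=2 -> V=6
t=6: input=1 -> V=7
t=7: input=1 -> V=7
t=8: input=3 -> V=0 FIRE
t=9: input=4 -> V=12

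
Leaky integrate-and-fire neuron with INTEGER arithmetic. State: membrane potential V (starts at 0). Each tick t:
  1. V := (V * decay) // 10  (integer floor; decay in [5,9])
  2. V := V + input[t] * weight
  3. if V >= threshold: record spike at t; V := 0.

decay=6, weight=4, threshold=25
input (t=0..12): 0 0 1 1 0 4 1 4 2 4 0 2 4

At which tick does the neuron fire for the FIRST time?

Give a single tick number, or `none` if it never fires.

Answer: 9

Derivation:
t=0: input=0 -> V=0
t=1: input=0 -> V=0
t=2: input=1 -> V=4
t=3: input=1 -> V=6
t=4: input=0 -> V=3
t=5: input=4 -> V=17
t=6: input=1 -> V=14
t=7: input=4 -> V=24
t=8: input=2 -> V=22
t=9: input=4 -> V=0 FIRE
t=10: input=0 -> V=0
t=11: input=2 -> V=8
t=12: input=4 -> V=20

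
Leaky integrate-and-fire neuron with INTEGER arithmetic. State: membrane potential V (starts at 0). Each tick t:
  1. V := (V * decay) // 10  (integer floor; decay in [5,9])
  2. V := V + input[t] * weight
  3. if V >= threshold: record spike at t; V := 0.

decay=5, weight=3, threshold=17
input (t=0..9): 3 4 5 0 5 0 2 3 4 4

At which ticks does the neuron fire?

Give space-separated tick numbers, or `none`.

Answer: 2 8

Derivation:
t=0: input=3 -> V=9
t=1: input=4 -> V=16
t=2: input=5 -> V=0 FIRE
t=3: input=0 -> V=0
t=4: input=5 -> V=15
t=5: input=0 -> V=7
t=6: input=2 -> V=9
t=7: input=3 -> V=13
t=8: input=4 -> V=0 FIRE
t=9: input=4 -> V=12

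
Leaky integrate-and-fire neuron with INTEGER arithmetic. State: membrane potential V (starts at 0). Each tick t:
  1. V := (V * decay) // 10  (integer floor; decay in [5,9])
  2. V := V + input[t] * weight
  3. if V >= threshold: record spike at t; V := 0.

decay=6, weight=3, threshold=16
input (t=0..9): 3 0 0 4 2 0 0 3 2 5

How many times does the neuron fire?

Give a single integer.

Answer: 1

Derivation:
t=0: input=3 -> V=9
t=1: input=0 -> V=5
t=2: input=0 -> V=3
t=3: input=4 -> V=13
t=4: input=2 -> V=13
t=5: input=0 -> V=7
t=6: input=0 -> V=4
t=7: input=3 -> V=11
t=8: input=2 -> V=12
t=9: input=5 -> V=0 FIRE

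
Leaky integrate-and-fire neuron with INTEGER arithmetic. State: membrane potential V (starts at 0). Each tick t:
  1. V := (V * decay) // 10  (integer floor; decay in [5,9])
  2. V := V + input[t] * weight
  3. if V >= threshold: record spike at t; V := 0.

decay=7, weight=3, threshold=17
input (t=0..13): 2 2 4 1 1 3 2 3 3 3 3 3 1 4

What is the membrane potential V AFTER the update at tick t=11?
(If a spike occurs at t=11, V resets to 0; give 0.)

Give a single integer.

t=0: input=2 -> V=6
t=1: input=2 -> V=10
t=2: input=4 -> V=0 FIRE
t=3: input=1 -> V=3
t=4: input=1 -> V=5
t=5: input=3 -> V=12
t=6: input=2 -> V=14
t=7: input=3 -> V=0 FIRE
t=8: input=3 -> V=9
t=9: input=3 -> V=15
t=10: input=3 -> V=0 FIRE
t=11: input=3 -> V=9
t=12: input=1 -> V=9
t=13: input=4 -> V=0 FIRE

Answer: 9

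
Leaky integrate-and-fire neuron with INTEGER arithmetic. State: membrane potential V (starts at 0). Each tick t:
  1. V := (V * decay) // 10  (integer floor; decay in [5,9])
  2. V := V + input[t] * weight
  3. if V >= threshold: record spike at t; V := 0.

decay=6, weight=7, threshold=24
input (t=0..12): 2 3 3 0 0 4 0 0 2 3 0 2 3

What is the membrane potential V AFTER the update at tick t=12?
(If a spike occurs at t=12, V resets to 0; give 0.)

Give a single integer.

Answer: 0

Derivation:
t=0: input=2 -> V=14
t=1: input=3 -> V=0 FIRE
t=2: input=3 -> V=21
t=3: input=0 -> V=12
t=4: input=0 -> V=7
t=5: input=4 -> V=0 FIRE
t=6: input=0 -> V=0
t=7: input=0 -> V=0
t=8: input=2 -> V=14
t=9: input=3 -> V=0 FIRE
t=10: input=0 -> V=0
t=11: input=2 -> V=14
t=12: input=3 -> V=0 FIRE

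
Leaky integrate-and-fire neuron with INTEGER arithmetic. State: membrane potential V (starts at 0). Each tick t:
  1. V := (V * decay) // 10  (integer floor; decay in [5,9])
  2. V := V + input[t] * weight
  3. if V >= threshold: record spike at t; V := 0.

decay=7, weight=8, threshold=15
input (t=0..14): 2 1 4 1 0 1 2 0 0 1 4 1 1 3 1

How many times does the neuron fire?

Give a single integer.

Answer: 5

Derivation:
t=0: input=2 -> V=0 FIRE
t=1: input=1 -> V=8
t=2: input=4 -> V=0 FIRE
t=3: input=1 -> V=8
t=4: input=0 -> V=5
t=5: input=1 -> V=11
t=6: input=2 -> V=0 FIRE
t=7: input=0 -> V=0
t=8: input=0 -> V=0
t=9: input=1 -> V=8
t=10: input=4 -> V=0 FIRE
t=11: input=1 -> V=8
t=12: input=1 -> V=13
t=13: input=3 -> V=0 FIRE
t=14: input=1 -> V=8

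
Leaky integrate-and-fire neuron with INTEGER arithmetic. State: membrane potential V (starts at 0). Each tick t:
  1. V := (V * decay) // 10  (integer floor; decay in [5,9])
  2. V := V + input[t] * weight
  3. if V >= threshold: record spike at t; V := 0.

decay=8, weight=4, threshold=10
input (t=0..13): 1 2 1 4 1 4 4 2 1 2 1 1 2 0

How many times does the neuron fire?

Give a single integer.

t=0: input=1 -> V=4
t=1: input=2 -> V=0 FIRE
t=2: input=1 -> V=4
t=3: input=4 -> V=0 FIRE
t=4: input=1 -> V=4
t=5: input=4 -> V=0 FIRE
t=6: input=4 -> V=0 FIRE
t=7: input=2 -> V=8
t=8: input=1 -> V=0 FIRE
t=9: input=2 -> V=8
t=10: input=1 -> V=0 FIRE
t=11: input=1 -> V=4
t=12: input=2 -> V=0 FIRE
t=13: input=0 -> V=0

Answer: 7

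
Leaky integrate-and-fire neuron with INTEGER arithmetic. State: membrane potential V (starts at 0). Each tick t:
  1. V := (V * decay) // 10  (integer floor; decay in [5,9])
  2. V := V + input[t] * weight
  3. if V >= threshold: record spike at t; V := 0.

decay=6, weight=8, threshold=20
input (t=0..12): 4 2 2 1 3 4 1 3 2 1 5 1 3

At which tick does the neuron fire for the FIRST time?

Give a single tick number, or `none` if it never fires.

t=0: input=4 -> V=0 FIRE
t=1: input=2 -> V=16
t=2: input=2 -> V=0 FIRE
t=3: input=1 -> V=8
t=4: input=3 -> V=0 FIRE
t=5: input=4 -> V=0 FIRE
t=6: input=1 -> V=8
t=7: input=3 -> V=0 FIRE
t=8: input=2 -> V=16
t=9: input=1 -> V=17
t=10: input=5 -> V=0 FIRE
t=11: input=1 -> V=8
t=12: input=3 -> V=0 FIRE

Answer: 0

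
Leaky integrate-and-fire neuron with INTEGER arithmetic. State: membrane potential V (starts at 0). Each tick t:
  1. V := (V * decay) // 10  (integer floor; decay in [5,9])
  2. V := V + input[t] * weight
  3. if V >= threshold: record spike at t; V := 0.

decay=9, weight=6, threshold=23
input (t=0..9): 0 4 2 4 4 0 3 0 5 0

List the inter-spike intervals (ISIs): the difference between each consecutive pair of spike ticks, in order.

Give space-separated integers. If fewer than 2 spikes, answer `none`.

Answer: 2 1 4

Derivation:
t=0: input=0 -> V=0
t=1: input=4 -> V=0 FIRE
t=2: input=2 -> V=12
t=3: input=4 -> V=0 FIRE
t=4: input=4 -> V=0 FIRE
t=5: input=0 -> V=0
t=6: input=3 -> V=18
t=7: input=0 -> V=16
t=8: input=5 -> V=0 FIRE
t=9: input=0 -> V=0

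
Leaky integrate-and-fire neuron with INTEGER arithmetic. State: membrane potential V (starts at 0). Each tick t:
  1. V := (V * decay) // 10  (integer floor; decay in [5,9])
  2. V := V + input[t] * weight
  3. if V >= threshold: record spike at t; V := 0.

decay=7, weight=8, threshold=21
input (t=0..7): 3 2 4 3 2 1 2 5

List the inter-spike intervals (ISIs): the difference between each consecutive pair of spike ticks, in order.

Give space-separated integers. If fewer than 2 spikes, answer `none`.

Answer: 2 1 3 1

Derivation:
t=0: input=3 -> V=0 FIRE
t=1: input=2 -> V=16
t=2: input=4 -> V=0 FIRE
t=3: input=3 -> V=0 FIRE
t=4: input=2 -> V=16
t=5: input=1 -> V=19
t=6: input=2 -> V=0 FIRE
t=7: input=5 -> V=0 FIRE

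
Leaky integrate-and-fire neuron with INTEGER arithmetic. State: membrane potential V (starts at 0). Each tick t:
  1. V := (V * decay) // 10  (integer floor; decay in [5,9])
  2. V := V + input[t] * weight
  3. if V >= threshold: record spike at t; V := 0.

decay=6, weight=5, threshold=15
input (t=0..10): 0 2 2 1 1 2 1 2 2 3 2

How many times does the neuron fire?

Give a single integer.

Answer: 3

Derivation:
t=0: input=0 -> V=0
t=1: input=2 -> V=10
t=2: input=2 -> V=0 FIRE
t=3: input=1 -> V=5
t=4: input=1 -> V=8
t=5: input=2 -> V=14
t=6: input=1 -> V=13
t=7: input=2 -> V=0 FIRE
t=8: input=2 -> V=10
t=9: input=3 -> V=0 FIRE
t=10: input=2 -> V=10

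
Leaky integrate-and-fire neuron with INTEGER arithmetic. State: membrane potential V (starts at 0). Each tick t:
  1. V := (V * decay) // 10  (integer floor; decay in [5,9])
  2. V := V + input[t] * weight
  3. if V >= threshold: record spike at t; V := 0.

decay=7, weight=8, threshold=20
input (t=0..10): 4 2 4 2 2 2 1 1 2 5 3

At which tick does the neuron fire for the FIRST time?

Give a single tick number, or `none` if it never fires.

Answer: 0

Derivation:
t=0: input=4 -> V=0 FIRE
t=1: input=2 -> V=16
t=2: input=4 -> V=0 FIRE
t=3: input=2 -> V=16
t=4: input=2 -> V=0 FIRE
t=5: input=2 -> V=16
t=6: input=1 -> V=19
t=7: input=1 -> V=0 FIRE
t=8: input=2 -> V=16
t=9: input=5 -> V=0 FIRE
t=10: input=3 -> V=0 FIRE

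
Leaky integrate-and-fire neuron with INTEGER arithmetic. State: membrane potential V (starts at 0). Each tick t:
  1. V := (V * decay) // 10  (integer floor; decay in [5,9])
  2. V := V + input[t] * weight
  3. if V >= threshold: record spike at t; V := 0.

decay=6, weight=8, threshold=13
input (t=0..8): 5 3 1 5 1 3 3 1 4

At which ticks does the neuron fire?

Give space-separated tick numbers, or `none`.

Answer: 0 1 3 5 6 8

Derivation:
t=0: input=5 -> V=0 FIRE
t=1: input=3 -> V=0 FIRE
t=2: input=1 -> V=8
t=3: input=5 -> V=0 FIRE
t=4: input=1 -> V=8
t=5: input=3 -> V=0 FIRE
t=6: input=3 -> V=0 FIRE
t=7: input=1 -> V=8
t=8: input=4 -> V=0 FIRE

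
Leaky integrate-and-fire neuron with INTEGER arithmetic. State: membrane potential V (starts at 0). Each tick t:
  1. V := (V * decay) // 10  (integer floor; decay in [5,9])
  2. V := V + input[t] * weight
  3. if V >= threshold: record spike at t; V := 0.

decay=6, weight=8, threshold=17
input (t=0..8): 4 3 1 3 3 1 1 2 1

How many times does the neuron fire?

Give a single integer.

t=0: input=4 -> V=0 FIRE
t=1: input=3 -> V=0 FIRE
t=2: input=1 -> V=8
t=3: input=3 -> V=0 FIRE
t=4: input=3 -> V=0 FIRE
t=5: input=1 -> V=8
t=6: input=1 -> V=12
t=7: input=2 -> V=0 FIRE
t=8: input=1 -> V=8

Answer: 5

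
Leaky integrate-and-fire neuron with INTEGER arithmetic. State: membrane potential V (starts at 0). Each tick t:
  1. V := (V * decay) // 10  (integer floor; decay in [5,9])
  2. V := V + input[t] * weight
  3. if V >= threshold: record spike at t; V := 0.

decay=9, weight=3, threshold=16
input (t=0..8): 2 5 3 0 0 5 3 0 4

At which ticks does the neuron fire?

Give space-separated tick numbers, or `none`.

Answer: 1 5 8

Derivation:
t=0: input=2 -> V=6
t=1: input=5 -> V=0 FIRE
t=2: input=3 -> V=9
t=3: input=0 -> V=8
t=4: input=0 -> V=7
t=5: input=5 -> V=0 FIRE
t=6: input=3 -> V=9
t=7: input=0 -> V=8
t=8: input=4 -> V=0 FIRE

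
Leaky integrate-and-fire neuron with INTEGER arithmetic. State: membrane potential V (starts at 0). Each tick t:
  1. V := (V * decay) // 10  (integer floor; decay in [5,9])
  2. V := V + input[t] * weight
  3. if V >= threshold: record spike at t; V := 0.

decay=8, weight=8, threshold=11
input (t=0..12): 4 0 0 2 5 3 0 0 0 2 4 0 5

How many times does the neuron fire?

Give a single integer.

t=0: input=4 -> V=0 FIRE
t=1: input=0 -> V=0
t=2: input=0 -> V=0
t=3: input=2 -> V=0 FIRE
t=4: input=5 -> V=0 FIRE
t=5: input=3 -> V=0 FIRE
t=6: input=0 -> V=0
t=7: input=0 -> V=0
t=8: input=0 -> V=0
t=9: input=2 -> V=0 FIRE
t=10: input=4 -> V=0 FIRE
t=11: input=0 -> V=0
t=12: input=5 -> V=0 FIRE

Answer: 7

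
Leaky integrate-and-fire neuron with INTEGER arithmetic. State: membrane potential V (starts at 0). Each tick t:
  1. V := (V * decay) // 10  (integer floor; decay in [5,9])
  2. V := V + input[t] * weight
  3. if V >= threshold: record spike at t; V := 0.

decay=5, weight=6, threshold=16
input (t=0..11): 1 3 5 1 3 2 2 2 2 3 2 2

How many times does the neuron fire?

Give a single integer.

t=0: input=1 -> V=6
t=1: input=3 -> V=0 FIRE
t=2: input=5 -> V=0 FIRE
t=3: input=1 -> V=6
t=4: input=3 -> V=0 FIRE
t=5: input=2 -> V=12
t=6: input=2 -> V=0 FIRE
t=7: input=2 -> V=12
t=8: input=2 -> V=0 FIRE
t=9: input=3 -> V=0 FIRE
t=10: input=2 -> V=12
t=11: input=2 -> V=0 FIRE

Answer: 7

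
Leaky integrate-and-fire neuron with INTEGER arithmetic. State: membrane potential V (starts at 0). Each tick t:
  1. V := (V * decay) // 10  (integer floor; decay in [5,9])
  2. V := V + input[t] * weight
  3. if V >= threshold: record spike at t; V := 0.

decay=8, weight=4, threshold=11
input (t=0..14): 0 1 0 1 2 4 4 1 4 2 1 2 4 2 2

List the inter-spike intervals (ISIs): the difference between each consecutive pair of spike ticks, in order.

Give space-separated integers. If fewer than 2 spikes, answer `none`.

t=0: input=0 -> V=0
t=1: input=1 -> V=4
t=2: input=0 -> V=3
t=3: input=1 -> V=6
t=4: input=2 -> V=0 FIRE
t=5: input=4 -> V=0 FIRE
t=6: input=4 -> V=0 FIRE
t=7: input=1 -> V=4
t=8: input=4 -> V=0 FIRE
t=9: input=2 -> V=8
t=10: input=1 -> V=10
t=11: input=2 -> V=0 FIRE
t=12: input=4 -> V=0 FIRE
t=13: input=2 -> V=8
t=14: input=2 -> V=0 FIRE

Answer: 1 1 2 3 1 2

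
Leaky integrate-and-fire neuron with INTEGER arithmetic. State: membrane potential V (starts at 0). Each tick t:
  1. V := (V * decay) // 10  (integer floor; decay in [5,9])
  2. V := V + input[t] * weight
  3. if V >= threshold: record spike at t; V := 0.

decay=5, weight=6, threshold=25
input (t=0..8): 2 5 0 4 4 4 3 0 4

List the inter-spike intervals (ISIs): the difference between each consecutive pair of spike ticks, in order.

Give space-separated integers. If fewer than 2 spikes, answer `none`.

Answer: 3 2

Derivation:
t=0: input=2 -> V=12
t=1: input=5 -> V=0 FIRE
t=2: input=0 -> V=0
t=3: input=4 -> V=24
t=4: input=4 -> V=0 FIRE
t=5: input=4 -> V=24
t=6: input=3 -> V=0 FIRE
t=7: input=0 -> V=0
t=8: input=4 -> V=24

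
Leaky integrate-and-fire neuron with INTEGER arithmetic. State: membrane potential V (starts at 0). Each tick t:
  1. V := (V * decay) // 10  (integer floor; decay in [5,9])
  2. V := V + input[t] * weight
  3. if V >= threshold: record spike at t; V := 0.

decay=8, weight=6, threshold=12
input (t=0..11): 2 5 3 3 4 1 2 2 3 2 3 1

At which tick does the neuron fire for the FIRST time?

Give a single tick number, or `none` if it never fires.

t=0: input=2 -> V=0 FIRE
t=1: input=5 -> V=0 FIRE
t=2: input=3 -> V=0 FIRE
t=3: input=3 -> V=0 FIRE
t=4: input=4 -> V=0 FIRE
t=5: input=1 -> V=6
t=6: input=2 -> V=0 FIRE
t=7: input=2 -> V=0 FIRE
t=8: input=3 -> V=0 FIRE
t=9: input=2 -> V=0 FIRE
t=10: input=3 -> V=0 FIRE
t=11: input=1 -> V=6

Answer: 0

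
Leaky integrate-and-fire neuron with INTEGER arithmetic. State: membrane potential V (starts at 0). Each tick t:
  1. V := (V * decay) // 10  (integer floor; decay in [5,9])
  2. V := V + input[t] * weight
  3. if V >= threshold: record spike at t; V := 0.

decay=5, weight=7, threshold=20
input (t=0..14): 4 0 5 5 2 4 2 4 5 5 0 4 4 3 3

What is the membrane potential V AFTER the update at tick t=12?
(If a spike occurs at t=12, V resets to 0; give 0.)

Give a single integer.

t=0: input=4 -> V=0 FIRE
t=1: input=0 -> V=0
t=2: input=5 -> V=0 FIRE
t=3: input=5 -> V=0 FIRE
t=4: input=2 -> V=14
t=5: input=4 -> V=0 FIRE
t=6: input=2 -> V=14
t=7: input=4 -> V=0 FIRE
t=8: input=5 -> V=0 FIRE
t=9: input=5 -> V=0 FIRE
t=10: input=0 -> V=0
t=11: input=4 -> V=0 FIRE
t=12: input=4 -> V=0 FIRE
t=13: input=3 -> V=0 FIRE
t=14: input=3 -> V=0 FIRE

Answer: 0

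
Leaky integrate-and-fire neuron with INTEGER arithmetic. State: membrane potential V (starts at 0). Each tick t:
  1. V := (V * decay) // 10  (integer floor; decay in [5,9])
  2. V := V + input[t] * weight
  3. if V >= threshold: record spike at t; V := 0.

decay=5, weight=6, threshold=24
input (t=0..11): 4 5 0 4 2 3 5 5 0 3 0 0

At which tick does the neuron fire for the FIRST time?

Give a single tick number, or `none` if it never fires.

Answer: 0

Derivation:
t=0: input=4 -> V=0 FIRE
t=1: input=5 -> V=0 FIRE
t=2: input=0 -> V=0
t=3: input=4 -> V=0 FIRE
t=4: input=2 -> V=12
t=5: input=3 -> V=0 FIRE
t=6: input=5 -> V=0 FIRE
t=7: input=5 -> V=0 FIRE
t=8: input=0 -> V=0
t=9: input=3 -> V=18
t=10: input=0 -> V=9
t=11: input=0 -> V=4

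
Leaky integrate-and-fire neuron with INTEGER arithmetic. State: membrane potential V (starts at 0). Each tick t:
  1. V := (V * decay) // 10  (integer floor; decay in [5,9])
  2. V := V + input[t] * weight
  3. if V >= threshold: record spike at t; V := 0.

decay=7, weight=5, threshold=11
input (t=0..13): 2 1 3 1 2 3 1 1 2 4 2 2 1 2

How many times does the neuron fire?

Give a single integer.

Answer: 8

Derivation:
t=0: input=2 -> V=10
t=1: input=1 -> V=0 FIRE
t=2: input=3 -> V=0 FIRE
t=3: input=1 -> V=5
t=4: input=2 -> V=0 FIRE
t=5: input=3 -> V=0 FIRE
t=6: input=1 -> V=5
t=7: input=1 -> V=8
t=8: input=2 -> V=0 FIRE
t=9: input=4 -> V=0 FIRE
t=10: input=2 -> V=10
t=11: input=2 -> V=0 FIRE
t=12: input=1 -> V=5
t=13: input=2 -> V=0 FIRE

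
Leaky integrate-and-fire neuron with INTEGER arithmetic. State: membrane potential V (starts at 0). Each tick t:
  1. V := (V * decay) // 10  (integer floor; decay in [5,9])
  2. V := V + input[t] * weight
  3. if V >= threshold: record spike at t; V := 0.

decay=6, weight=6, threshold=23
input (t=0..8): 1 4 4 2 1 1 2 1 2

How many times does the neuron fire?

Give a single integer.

Answer: 2

Derivation:
t=0: input=1 -> V=6
t=1: input=4 -> V=0 FIRE
t=2: input=4 -> V=0 FIRE
t=3: input=2 -> V=12
t=4: input=1 -> V=13
t=5: input=1 -> V=13
t=6: input=2 -> V=19
t=7: input=1 -> V=17
t=8: input=2 -> V=22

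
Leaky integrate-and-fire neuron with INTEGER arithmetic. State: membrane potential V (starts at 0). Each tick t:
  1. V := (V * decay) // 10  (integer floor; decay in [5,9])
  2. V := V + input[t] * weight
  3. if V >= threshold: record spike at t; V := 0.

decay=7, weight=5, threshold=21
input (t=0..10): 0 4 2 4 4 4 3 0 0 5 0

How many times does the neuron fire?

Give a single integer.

Answer: 4

Derivation:
t=0: input=0 -> V=0
t=1: input=4 -> V=20
t=2: input=2 -> V=0 FIRE
t=3: input=4 -> V=20
t=4: input=4 -> V=0 FIRE
t=5: input=4 -> V=20
t=6: input=3 -> V=0 FIRE
t=7: input=0 -> V=0
t=8: input=0 -> V=0
t=9: input=5 -> V=0 FIRE
t=10: input=0 -> V=0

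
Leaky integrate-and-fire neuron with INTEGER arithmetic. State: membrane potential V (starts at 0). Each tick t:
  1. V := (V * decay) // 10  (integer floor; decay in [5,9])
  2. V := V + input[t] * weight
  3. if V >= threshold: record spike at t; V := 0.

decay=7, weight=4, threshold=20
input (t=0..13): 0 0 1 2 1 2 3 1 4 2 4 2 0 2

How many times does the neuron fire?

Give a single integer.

t=0: input=0 -> V=0
t=1: input=0 -> V=0
t=2: input=1 -> V=4
t=3: input=2 -> V=10
t=4: input=1 -> V=11
t=5: input=2 -> V=15
t=6: input=3 -> V=0 FIRE
t=7: input=1 -> V=4
t=8: input=4 -> V=18
t=9: input=2 -> V=0 FIRE
t=10: input=4 -> V=16
t=11: input=2 -> V=19
t=12: input=0 -> V=13
t=13: input=2 -> V=17

Answer: 2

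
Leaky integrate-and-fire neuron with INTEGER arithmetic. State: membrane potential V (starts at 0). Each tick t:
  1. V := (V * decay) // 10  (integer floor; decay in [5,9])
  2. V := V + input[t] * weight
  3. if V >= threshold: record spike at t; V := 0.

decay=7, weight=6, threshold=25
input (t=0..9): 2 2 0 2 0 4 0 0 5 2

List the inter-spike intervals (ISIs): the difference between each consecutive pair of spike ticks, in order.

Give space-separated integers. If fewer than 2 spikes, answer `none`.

Answer: 3

Derivation:
t=0: input=2 -> V=12
t=1: input=2 -> V=20
t=2: input=0 -> V=14
t=3: input=2 -> V=21
t=4: input=0 -> V=14
t=5: input=4 -> V=0 FIRE
t=6: input=0 -> V=0
t=7: input=0 -> V=0
t=8: input=5 -> V=0 FIRE
t=9: input=2 -> V=12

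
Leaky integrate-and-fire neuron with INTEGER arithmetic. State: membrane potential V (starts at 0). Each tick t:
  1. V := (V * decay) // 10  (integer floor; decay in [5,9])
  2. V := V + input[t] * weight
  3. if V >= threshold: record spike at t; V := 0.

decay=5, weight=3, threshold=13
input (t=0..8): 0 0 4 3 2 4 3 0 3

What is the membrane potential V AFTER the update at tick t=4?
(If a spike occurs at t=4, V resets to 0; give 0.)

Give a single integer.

Answer: 6

Derivation:
t=0: input=0 -> V=0
t=1: input=0 -> V=0
t=2: input=4 -> V=12
t=3: input=3 -> V=0 FIRE
t=4: input=2 -> V=6
t=5: input=4 -> V=0 FIRE
t=6: input=3 -> V=9
t=7: input=0 -> V=4
t=8: input=3 -> V=11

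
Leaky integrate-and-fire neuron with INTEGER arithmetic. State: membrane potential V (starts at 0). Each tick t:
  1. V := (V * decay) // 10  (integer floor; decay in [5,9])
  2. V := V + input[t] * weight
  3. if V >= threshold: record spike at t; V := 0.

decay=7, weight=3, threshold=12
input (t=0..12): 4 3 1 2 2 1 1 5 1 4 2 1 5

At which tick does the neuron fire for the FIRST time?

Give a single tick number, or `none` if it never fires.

t=0: input=4 -> V=0 FIRE
t=1: input=3 -> V=9
t=2: input=1 -> V=9
t=3: input=2 -> V=0 FIRE
t=4: input=2 -> V=6
t=5: input=1 -> V=7
t=6: input=1 -> V=7
t=7: input=5 -> V=0 FIRE
t=8: input=1 -> V=3
t=9: input=4 -> V=0 FIRE
t=10: input=2 -> V=6
t=11: input=1 -> V=7
t=12: input=5 -> V=0 FIRE

Answer: 0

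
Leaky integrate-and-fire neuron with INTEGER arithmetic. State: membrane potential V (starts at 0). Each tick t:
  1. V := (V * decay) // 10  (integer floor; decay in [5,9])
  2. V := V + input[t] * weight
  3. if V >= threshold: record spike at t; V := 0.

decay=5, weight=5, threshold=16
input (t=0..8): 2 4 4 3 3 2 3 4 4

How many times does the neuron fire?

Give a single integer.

Answer: 6

Derivation:
t=0: input=2 -> V=10
t=1: input=4 -> V=0 FIRE
t=2: input=4 -> V=0 FIRE
t=3: input=3 -> V=15
t=4: input=3 -> V=0 FIRE
t=5: input=2 -> V=10
t=6: input=3 -> V=0 FIRE
t=7: input=4 -> V=0 FIRE
t=8: input=4 -> V=0 FIRE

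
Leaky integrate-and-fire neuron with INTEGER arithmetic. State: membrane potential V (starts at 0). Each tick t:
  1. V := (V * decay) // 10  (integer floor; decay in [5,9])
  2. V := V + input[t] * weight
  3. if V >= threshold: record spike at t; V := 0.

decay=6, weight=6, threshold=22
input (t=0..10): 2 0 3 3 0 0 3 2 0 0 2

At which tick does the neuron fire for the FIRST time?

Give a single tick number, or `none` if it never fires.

t=0: input=2 -> V=12
t=1: input=0 -> V=7
t=2: input=3 -> V=0 FIRE
t=3: input=3 -> V=18
t=4: input=0 -> V=10
t=5: input=0 -> V=6
t=6: input=3 -> V=21
t=7: input=2 -> V=0 FIRE
t=8: input=0 -> V=0
t=9: input=0 -> V=0
t=10: input=2 -> V=12

Answer: 2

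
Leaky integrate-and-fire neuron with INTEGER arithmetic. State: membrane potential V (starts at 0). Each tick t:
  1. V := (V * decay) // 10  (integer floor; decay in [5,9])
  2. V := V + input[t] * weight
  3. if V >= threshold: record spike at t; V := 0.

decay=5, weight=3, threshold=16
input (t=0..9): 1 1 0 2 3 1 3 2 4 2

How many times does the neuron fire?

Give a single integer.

t=0: input=1 -> V=3
t=1: input=1 -> V=4
t=2: input=0 -> V=2
t=3: input=2 -> V=7
t=4: input=3 -> V=12
t=5: input=1 -> V=9
t=6: input=3 -> V=13
t=7: input=2 -> V=12
t=8: input=4 -> V=0 FIRE
t=9: input=2 -> V=6

Answer: 1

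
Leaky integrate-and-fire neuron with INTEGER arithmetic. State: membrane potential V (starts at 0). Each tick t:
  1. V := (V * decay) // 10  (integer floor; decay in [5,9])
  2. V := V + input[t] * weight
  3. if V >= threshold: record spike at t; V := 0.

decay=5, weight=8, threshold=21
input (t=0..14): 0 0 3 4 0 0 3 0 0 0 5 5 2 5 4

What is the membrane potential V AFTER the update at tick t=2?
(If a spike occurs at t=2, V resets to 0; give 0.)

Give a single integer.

t=0: input=0 -> V=0
t=1: input=0 -> V=0
t=2: input=3 -> V=0 FIRE
t=3: input=4 -> V=0 FIRE
t=4: input=0 -> V=0
t=5: input=0 -> V=0
t=6: input=3 -> V=0 FIRE
t=7: input=0 -> V=0
t=8: input=0 -> V=0
t=9: input=0 -> V=0
t=10: input=5 -> V=0 FIRE
t=11: input=5 -> V=0 FIRE
t=12: input=2 -> V=16
t=13: input=5 -> V=0 FIRE
t=14: input=4 -> V=0 FIRE

Answer: 0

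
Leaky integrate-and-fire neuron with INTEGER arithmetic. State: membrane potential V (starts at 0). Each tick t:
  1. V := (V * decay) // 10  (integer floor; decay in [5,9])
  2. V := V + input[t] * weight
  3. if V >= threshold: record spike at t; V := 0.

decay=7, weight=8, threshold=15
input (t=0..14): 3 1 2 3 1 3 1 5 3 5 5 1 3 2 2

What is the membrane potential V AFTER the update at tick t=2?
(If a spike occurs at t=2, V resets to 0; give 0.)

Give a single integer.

Answer: 0

Derivation:
t=0: input=3 -> V=0 FIRE
t=1: input=1 -> V=8
t=2: input=2 -> V=0 FIRE
t=3: input=3 -> V=0 FIRE
t=4: input=1 -> V=8
t=5: input=3 -> V=0 FIRE
t=6: input=1 -> V=8
t=7: input=5 -> V=0 FIRE
t=8: input=3 -> V=0 FIRE
t=9: input=5 -> V=0 FIRE
t=10: input=5 -> V=0 FIRE
t=11: input=1 -> V=8
t=12: input=3 -> V=0 FIRE
t=13: input=2 -> V=0 FIRE
t=14: input=2 -> V=0 FIRE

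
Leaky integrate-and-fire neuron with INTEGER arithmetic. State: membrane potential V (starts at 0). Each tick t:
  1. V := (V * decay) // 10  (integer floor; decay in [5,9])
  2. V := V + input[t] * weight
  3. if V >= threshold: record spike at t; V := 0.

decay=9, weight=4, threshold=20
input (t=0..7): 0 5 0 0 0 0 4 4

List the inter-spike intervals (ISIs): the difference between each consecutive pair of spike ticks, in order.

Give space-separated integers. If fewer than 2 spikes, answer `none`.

t=0: input=0 -> V=0
t=1: input=5 -> V=0 FIRE
t=2: input=0 -> V=0
t=3: input=0 -> V=0
t=4: input=0 -> V=0
t=5: input=0 -> V=0
t=6: input=4 -> V=16
t=7: input=4 -> V=0 FIRE

Answer: 6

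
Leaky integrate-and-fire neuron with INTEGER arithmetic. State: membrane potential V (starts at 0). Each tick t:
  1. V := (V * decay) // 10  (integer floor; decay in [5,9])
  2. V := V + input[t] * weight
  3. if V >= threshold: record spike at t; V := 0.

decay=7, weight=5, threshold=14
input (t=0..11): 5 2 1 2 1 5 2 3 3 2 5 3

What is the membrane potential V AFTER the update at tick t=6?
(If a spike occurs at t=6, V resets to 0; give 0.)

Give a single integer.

Answer: 10

Derivation:
t=0: input=5 -> V=0 FIRE
t=1: input=2 -> V=10
t=2: input=1 -> V=12
t=3: input=2 -> V=0 FIRE
t=4: input=1 -> V=5
t=5: input=5 -> V=0 FIRE
t=6: input=2 -> V=10
t=7: input=3 -> V=0 FIRE
t=8: input=3 -> V=0 FIRE
t=9: input=2 -> V=10
t=10: input=5 -> V=0 FIRE
t=11: input=3 -> V=0 FIRE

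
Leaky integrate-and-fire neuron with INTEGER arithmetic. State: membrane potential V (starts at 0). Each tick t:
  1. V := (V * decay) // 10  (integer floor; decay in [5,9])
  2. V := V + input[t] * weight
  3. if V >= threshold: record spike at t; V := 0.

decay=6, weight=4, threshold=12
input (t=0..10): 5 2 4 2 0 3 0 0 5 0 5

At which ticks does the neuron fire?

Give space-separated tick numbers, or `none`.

t=0: input=5 -> V=0 FIRE
t=1: input=2 -> V=8
t=2: input=4 -> V=0 FIRE
t=3: input=2 -> V=8
t=4: input=0 -> V=4
t=5: input=3 -> V=0 FIRE
t=6: input=0 -> V=0
t=7: input=0 -> V=0
t=8: input=5 -> V=0 FIRE
t=9: input=0 -> V=0
t=10: input=5 -> V=0 FIRE

Answer: 0 2 5 8 10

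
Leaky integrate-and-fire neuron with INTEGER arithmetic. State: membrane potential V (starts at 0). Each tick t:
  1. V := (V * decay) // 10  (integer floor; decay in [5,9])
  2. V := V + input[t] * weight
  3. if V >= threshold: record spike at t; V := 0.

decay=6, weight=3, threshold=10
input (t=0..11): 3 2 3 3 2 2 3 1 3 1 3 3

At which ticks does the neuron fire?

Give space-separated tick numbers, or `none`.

Answer: 1 3 6 8 10

Derivation:
t=0: input=3 -> V=9
t=1: input=2 -> V=0 FIRE
t=2: input=3 -> V=9
t=3: input=3 -> V=0 FIRE
t=4: input=2 -> V=6
t=5: input=2 -> V=9
t=6: input=3 -> V=0 FIRE
t=7: input=1 -> V=3
t=8: input=3 -> V=0 FIRE
t=9: input=1 -> V=3
t=10: input=3 -> V=0 FIRE
t=11: input=3 -> V=9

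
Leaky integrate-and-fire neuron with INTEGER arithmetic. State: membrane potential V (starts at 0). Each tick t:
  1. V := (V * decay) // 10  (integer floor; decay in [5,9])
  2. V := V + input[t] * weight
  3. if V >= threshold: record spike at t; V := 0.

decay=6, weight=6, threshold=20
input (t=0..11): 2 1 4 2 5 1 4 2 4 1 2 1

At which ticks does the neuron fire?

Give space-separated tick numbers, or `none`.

Answer: 2 4 6 8

Derivation:
t=0: input=2 -> V=12
t=1: input=1 -> V=13
t=2: input=4 -> V=0 FIRE
t=3: input=2 -> V=12
t=4: input=5 -> V=0 FIRE
t=5: input=1 -> V=6
t=6: input=4 -> V=0 FIRE
t=7: input=2 -> V=12
t=8: input=4 -> V=0 FIRE
t=9: input=1 -> V=6
t=10: input=2 -> V=15
t=11: input=1 -> V=15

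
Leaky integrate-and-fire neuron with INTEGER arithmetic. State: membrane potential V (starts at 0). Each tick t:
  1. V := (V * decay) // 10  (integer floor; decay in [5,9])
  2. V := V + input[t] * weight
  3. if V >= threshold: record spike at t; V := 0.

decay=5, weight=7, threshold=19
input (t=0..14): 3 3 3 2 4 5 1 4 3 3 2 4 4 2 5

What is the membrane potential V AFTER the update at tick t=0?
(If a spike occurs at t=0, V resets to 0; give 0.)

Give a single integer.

Answer: 0

Derivation:
t=0: input=3 -> V=0 FIRE
t=1: input=3 -> V=0 FIRE
t=2: input=3 -> V=0 FIRE
t=3: input=2 -> V=14
t=4: input=4 -> V=0 FIRE
t=5: input=5 -> V=0 FIRE
t=6: input=1 -> V=7
t=7: input=4 -> V=0 FIRE
t=8: input=3 -> V=0 FIRE
t=9: input=3 -> V=0 FIRE
t=10: input=2 -> V=14
t=11: input=4 -> V=0 FIRE
t=12: input=4 -> V=0 FIRE
t=13: input=2 -> V=14
t=14: input=5 -> V=0 FIRE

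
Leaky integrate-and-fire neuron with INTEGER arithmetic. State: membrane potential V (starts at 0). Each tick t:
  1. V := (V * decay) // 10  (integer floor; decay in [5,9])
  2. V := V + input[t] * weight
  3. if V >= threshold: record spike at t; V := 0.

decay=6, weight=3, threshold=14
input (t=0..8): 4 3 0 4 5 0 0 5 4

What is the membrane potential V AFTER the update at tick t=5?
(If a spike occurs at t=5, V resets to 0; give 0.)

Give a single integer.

Answer: 0

Derivation:
t=0: input=4 -> V=12
t=1: input=3 -> V=0 FIRE
t=2: input=0 -> V=0
t=3: input=4 -> V=12
t=4: input=5 -> V=0 FIRE
t=5: input=0 -> V=0
t=6: input=0 -> V=0
t=7: input=5 -> V=0 FIRE
t=8: input=4 -> V=12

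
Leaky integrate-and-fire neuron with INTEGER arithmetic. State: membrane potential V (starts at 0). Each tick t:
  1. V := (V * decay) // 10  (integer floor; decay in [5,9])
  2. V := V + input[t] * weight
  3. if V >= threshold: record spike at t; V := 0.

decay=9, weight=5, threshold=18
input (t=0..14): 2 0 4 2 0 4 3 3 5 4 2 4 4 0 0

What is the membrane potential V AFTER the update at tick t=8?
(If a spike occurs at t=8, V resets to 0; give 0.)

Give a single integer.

t=0: input=2 -> V=10
t=1: input=0 -> V=9
t=2: input=4 -> V=0 FIRE
t=3: input=2 -> V=10
t=4: input=0 -> V=9
t=5: input=4 -> V=0 FIRE
t=6: input=3 -> V=15
t=7: input=3 -> V=0 FIRE
t=8: input=5 -> V=0 FIRE
t=9: input=4 -> V=0 FIRE
t=10: input=2 -> V=10
t=11: input=4 -> V=0 FIRE
t=12: input=4 -> V=0 FIRE
t=13: input=0 -> V=0
t=14: input=0 -> V=0

Answer: 0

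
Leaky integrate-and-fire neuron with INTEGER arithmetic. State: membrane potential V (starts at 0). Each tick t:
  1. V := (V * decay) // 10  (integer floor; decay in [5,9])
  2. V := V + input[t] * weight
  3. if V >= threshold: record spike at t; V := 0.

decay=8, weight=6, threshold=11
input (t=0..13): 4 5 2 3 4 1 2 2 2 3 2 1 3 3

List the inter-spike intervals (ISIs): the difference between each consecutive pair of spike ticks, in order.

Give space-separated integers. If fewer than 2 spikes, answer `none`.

t=0: input=4 -> V=0 FIRE
t=1: input=5 -> V=0 FIRE
t=2: input=2 -> V=0 FIRE
t=3: input=3 -> V=0 FIRE
t=4: input=4 -> V=0 FIRE
t=5: input=1 -> V=6
t=6: input=2 -> V=0 FIRE
t=7: input=2 -> V=0 FIRE
t=8: input=2 -> V=0 FIRE
t=9: input=3 -> V=0 FIRE
t=10: input=2 -> V=0 FIRE
t=11: input=1 -> V=6
t=12: input=3 -> V=0 FIRE
t=13: input=3 -> V=0 FIRE

Answer: 1 1 1 1 2 1 1 1 1 2 1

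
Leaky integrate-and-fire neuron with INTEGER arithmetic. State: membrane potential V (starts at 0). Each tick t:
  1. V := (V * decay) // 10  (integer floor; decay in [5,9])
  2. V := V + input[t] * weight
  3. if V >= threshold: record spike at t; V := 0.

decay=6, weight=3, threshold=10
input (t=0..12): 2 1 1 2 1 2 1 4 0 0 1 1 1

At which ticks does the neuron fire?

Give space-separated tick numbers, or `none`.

Answer: 5 7

Derivation:
t=0: input=2 -> V=6
t=1: input=1 -> V=6
t=2: input=1 -> V=6
t=3: input=2 -> V=9
t=4: input=1 -> V=8
t=5: input=2 -> V=0 FIRE
t=6: input=1 -> V=3
t=7: input=4 -> V=0 FIRE
t=8: input=0 -> V=0
t=9: input=0 -> V=0
t=10: input=1 -> V=3
t=11: input=1 -> V=4
t=12: input=1 -> V=5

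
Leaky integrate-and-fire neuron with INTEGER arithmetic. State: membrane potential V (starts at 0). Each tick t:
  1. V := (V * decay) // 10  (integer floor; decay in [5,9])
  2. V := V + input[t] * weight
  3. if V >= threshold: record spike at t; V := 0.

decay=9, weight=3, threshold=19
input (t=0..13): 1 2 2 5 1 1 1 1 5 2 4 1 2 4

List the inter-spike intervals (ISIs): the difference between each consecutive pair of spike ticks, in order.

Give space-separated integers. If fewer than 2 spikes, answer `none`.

Answer: 5 4

Derivation:
t=0: input=1 -> V=3
t=1: input=2 -> V=8
t=2: input=2 -> V=13
t=3: input=5 -> V=0 FIRE
t=4: input=1 -> V=3
t=5: input=1 -> V=5
t=6: input=1 -> V=7
t=7: input=1 -> V=9
t=8: input=5 -> V=0 FIRE
t=9: input=2 -> V=6
t=10: input=4 -> V=17
t=11: input=1 -> V=18
t=12: input=2 -> V=0 FIRE
t=13: input=4 -> V=12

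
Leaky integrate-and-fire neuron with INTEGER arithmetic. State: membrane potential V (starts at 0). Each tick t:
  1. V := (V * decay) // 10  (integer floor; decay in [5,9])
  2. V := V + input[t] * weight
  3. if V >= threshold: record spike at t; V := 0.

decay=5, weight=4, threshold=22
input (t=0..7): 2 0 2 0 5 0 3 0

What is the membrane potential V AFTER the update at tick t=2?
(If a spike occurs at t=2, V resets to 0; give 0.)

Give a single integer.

t=0: input=2 -> V=8
t=1: input=0 -> V=4
t=2: input=2 -> V=10
t=3: input=0 -> V=5
t=4: input=5 -> V=0 FIRE
t=5: input=0 -> V=0
t=6: input=3 -> V=12
t=7: input=0 -> V=6

Answer: 10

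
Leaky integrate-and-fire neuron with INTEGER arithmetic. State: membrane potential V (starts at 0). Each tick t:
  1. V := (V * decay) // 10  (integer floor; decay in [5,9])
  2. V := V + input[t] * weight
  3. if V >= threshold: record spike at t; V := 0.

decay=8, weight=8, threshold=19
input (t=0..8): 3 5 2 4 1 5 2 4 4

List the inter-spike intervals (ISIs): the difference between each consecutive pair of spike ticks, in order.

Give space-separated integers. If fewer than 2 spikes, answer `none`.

Answer: 1 2 2 2 1

Derivation:
t=0: input=3 -> V=0 FIRE
t=1: input=5 -> V=0 FIRE
t=2: input=2 -> V=16
t=3: input=4 -> V=0 FIRE
t=4: input=1 -> V=8
t=5: input=5 -> V=0 FIRE
t=6: input=2 -> V=16
t=7: input=4 -> V=0 FIRE
t=8: input=4 -> V=0 FIRE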